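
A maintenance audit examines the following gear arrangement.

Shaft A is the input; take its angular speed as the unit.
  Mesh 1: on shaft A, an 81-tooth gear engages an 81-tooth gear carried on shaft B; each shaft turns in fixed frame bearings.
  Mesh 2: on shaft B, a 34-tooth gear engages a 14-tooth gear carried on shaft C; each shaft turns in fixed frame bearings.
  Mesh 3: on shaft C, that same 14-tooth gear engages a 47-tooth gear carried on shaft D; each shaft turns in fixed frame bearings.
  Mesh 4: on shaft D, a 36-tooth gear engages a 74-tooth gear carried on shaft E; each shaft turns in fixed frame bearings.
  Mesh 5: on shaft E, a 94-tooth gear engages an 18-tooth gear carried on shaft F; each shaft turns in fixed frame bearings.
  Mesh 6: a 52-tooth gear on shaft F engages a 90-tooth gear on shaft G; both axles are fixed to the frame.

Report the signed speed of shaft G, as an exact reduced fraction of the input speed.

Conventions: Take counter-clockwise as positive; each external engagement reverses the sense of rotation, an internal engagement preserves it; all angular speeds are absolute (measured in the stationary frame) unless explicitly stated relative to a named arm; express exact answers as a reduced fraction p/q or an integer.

1768/1665

6-mesh fixed-axis compound train (all bearings frame-fixed)
mesh 1 [81T→81T]: |ω|/ω_in = 1×81/81 = 1, sense flips to −
mesh 2 [34T→14T]: |ω|/ω_in = 1×34/14 = 17/7, sense flips to +
mesh 3 [14T→47T]: |ω|/ω_in = (17/7)×14/47 = 34/47, sense flips to −
mesh 4 [36T→74T]: |ω|/ω_in = (34/47)×36/74 = 612/1739, sense flips to +
mesh 5 [94T→18T]: |ω|/ω_in = (612/1739)×94/18 = 68/37, sense flips to −
mesh 6 [52T→90T]: |ω|/ω_in = (68/37)×52/90 = 1768/1665, sense flips to +
signed output speed (× input speed) = 1768/1665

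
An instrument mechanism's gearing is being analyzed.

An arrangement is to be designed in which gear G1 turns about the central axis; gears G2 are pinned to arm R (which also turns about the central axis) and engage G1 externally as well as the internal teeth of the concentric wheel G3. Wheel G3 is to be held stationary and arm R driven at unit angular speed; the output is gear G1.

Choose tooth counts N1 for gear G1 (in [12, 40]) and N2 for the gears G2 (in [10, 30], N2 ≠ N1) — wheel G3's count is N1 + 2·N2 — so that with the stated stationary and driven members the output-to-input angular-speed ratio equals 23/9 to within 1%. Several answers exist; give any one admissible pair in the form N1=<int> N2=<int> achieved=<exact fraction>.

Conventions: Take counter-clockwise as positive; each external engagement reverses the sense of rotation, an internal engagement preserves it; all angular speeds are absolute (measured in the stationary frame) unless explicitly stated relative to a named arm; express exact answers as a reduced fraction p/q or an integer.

N1=36 N2=10 achieved=23/9

class = planetary set [ratio 23/9 wanted; Willis about the carrier]
Willis with ω_ring = 0: ω_sun/ω_arm = (N1+N3)/N1; set equal to 23/9  ⇒  N3/N1 = 23/9 − 1 = 14/9
N3 = N1 + 2·N2  ⇒  N2/N1 = (N3/N1 − 1)/2 = (14/9 − 1)/2 = 5/18
smallest multiple with N1 ≥ 12 and N2 ≥ 10: k = 2  ⇒  N1 = 2·18 = 36, N2 = 2·5 = 10 (N1 ≤ 40, N2 ≤ 30, N2 ≠ N1 ✓), N3 = 36 + 2·10 = 56
check: (N1+N3)/N1 with N1 = 36, N3 = 56 gives 23/9; |achieved − target| = 0 ≤ 23/900 ✓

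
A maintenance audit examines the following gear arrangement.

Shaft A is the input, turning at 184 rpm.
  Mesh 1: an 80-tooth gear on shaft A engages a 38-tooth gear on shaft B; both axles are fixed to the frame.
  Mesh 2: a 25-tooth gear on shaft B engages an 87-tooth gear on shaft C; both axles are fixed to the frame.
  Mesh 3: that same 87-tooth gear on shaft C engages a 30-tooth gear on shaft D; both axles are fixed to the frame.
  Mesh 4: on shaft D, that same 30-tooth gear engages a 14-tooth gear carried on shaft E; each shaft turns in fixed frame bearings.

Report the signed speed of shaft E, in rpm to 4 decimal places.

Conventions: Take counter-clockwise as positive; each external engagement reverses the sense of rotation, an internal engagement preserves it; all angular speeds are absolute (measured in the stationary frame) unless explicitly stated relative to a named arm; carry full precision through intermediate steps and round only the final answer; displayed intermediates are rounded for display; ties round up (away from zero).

4-mesh fixed-axis compound train (all bearings frame-fixed)
mesh 1 [80T→38T]: ω = 184.0000×80/38 = 387.3684 rpm, sense flips to −
mesh 2 [25T→87T]: ω = 387.3684×25/87 = 111.3128 rpm, sense flips to +
mesh 3 [87T→30T]: ω = 111.3128×87/30 = 322.8070 rpm, sense flips to −
mesh 4 [30T→14T]: ω = 322.8070×30/14 = 691.7293 rpm, sense flips to +
signed output speed = +691.7293 rpm

+691.7293 rpm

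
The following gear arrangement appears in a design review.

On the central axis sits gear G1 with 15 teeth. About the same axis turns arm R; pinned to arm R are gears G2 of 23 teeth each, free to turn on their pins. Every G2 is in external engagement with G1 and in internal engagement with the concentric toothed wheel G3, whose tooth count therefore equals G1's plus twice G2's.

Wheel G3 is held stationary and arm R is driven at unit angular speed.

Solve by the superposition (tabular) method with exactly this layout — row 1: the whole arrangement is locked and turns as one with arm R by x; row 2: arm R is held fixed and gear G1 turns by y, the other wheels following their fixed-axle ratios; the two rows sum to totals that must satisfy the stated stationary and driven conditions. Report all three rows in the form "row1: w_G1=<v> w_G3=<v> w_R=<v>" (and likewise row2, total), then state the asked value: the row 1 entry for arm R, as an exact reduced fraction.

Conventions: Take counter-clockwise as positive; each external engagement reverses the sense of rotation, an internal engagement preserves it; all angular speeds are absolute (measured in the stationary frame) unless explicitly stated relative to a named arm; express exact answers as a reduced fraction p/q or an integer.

recognized (axles ride arm R): planetary set, 15/23/61 teeth
row 1 (train locked, turned with arm): all members turn x
row 2 — arm fixed, fixed-axis ratios: sun y, ring −(15/61)·y, arm 0
boundary: total ω_ring = x − (15/61)·y = 0 and total ω_arm = x = 1  ⇒  y = 61/15, x = 1
row 2 ring = −(15/61)·61/15 = -1
totals (row 1 + row 2): sun 1 + 61/15 = 76/15, ring 1 + (-1) = 0, arm 1 + 0 = 1
asked cell (row1, arm) = 1

row1: w_G1=1 w_G3=1 w_R=1
row2: w_G1=61/15 w_G3=-1 w_R=0
total: w_G1=76/15 w_G3=0 w_R=1
asked value: 1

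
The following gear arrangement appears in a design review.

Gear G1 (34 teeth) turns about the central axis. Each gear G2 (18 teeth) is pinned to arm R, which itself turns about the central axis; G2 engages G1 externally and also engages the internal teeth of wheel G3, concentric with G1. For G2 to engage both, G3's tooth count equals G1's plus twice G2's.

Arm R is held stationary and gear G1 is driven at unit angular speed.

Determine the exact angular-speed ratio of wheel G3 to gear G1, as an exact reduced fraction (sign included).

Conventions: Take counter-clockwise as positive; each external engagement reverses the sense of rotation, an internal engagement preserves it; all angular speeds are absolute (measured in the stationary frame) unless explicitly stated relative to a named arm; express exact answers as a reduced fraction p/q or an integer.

class = planetary set [G3 = 34+2·18 = 70; Willis about the carrier]
ring teeth: 34 + 2·18 = 70
34(ω_sun−ω_arm) = −70(ω_ring−ω_arm),  ω_arm = 0, ω_sun = 1
ω_ring = 0 − (34/70)(1−0) = -17/35
ω_out/ω_in = -17/35

-17/35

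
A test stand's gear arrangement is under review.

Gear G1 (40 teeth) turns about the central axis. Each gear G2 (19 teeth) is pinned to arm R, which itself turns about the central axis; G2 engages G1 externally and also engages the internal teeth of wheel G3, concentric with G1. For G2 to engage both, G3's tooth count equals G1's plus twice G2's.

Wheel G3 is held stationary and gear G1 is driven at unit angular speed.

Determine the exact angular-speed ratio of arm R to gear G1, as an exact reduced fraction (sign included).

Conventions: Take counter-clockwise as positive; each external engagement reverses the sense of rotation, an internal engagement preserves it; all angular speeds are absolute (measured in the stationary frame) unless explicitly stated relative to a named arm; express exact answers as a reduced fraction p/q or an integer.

20/59

topology: planetary set — G1 40T / G2 19T / G3 78T, arm = carrier (Willis)
ring teeth: 40 + 2·19 = 78
40(ω_sun−ω_arm) = −78(ω_ring−ω_arm),  ω_ring = 0, ω_sun = 1
40(1−ω_arm) = −78(0−ω_arm)  ⇒  118·ω_arm = 40  ⇒  ω_arm = 20/59
ω_out/ω_in = 20/59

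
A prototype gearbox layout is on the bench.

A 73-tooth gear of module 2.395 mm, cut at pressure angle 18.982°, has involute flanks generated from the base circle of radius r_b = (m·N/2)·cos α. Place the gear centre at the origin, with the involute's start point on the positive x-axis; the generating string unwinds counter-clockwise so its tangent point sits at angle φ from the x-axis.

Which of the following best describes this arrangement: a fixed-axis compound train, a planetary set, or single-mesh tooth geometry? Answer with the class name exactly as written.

topology: single-mesh involute geometry — m = 2.395, N = 73
classification: single-mesh tooth geometry

single-mesh tooth geometry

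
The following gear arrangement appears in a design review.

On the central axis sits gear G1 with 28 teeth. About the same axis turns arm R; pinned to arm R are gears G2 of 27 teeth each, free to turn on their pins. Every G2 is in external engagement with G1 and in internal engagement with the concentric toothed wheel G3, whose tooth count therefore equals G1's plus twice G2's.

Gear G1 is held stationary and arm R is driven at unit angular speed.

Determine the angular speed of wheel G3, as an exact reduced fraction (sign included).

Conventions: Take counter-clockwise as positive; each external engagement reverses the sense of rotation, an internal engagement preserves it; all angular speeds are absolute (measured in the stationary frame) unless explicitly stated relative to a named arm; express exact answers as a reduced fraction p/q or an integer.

class = planetary set [G3 = 28+2·27 = 82; Willis about the carrier]
ring teeth: 28 + 2·27 = 82
28(ω_sun−ω_arm) = −82(ω_ring−ω_arm),  ω_sun = 0, ω_arm = 1
ω_ring = 1 − (28/82)(0−1) = 55/41
exact speed ratio = 55/41

55/41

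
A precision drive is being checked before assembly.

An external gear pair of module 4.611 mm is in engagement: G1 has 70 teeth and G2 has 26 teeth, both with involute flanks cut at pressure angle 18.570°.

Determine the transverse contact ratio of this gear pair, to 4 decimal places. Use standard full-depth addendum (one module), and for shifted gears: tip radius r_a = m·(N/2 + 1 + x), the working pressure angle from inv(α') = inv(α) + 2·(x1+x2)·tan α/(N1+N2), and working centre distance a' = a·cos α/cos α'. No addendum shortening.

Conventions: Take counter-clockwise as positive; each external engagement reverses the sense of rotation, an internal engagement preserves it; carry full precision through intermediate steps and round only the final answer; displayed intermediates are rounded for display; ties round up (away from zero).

single-mesh involute tooth geometry (70T engaging 26T at module 4.611)
base radii: r_b1 = 152.982536, r_b2 = 56.822085
tip radii: r_a1 = 165.996000, r_a2 = 64.554000
no profile shift: α' = α, a' = a
action lengths: √(r_a1²−r_b1²) = 64.428376, √(r_a2²−r_b2²) = 30.634451
base pitch p_b = π·m·cos α = 13.731680
CR = (64.428376 + 30.634451 − 221.328000·sin 18.57000°)/13.731680 = 1.789879
contact ratio ≈ 1.7899

1.7899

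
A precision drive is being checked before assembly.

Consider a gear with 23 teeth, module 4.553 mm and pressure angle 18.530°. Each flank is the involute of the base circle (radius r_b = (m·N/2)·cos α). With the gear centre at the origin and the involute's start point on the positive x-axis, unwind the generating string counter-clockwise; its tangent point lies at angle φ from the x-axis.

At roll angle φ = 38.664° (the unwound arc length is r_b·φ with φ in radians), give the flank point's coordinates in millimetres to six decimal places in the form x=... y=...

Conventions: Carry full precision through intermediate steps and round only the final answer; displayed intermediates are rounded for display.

recognized (one wheel, involute flank): single-mesh tooth geometry, m = 4.553, N = 23
pitch radius r_p = m·N/2 = 4.553·23/2 = 52.359500
base radius r_b = r_p·cos α = 52.359500·cos 18.530° = 49.645047
roll angle φ = 38.664° = 0.67481410 rad
x = r_b·(cos φ + φ·sin φ) = 59.693933
y = r_b·(sin φ − φ·cos φ) = 4.857357

x=59.693933 y=4.857357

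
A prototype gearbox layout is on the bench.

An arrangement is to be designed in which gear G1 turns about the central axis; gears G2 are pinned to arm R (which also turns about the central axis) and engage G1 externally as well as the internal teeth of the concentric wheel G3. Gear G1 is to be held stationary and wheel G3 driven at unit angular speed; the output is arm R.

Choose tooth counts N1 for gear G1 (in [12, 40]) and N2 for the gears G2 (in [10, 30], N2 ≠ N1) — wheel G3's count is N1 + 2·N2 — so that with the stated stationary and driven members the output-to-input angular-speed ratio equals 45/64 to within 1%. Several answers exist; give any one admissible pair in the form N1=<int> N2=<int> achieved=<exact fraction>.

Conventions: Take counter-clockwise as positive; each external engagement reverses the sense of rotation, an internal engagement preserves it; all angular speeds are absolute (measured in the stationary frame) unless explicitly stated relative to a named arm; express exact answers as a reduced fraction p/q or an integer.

design class (target 45/64): planetary set
Willis with ω_sun = 0: ω_arm/ω_ring = N3/(N1+N3); set equal to 45/64  ⇒  N3/N1 = (45/64)/(1 − 45/64) = 45/19
N3 = N1 + 2·N2  ⇒  N2/N1 = (N3/N1 − 1)/2 = (45/19 − 1)/2 = 13/19
smallest multiple with N1 ≥ 12 and N2 ≥ 10: k = 1  ⇒  N1 = 1·19 = 19, N2 = 1·13 = 13 (N1 ≤ 40, N2 ≤ 30, N2 ≠ N1 ✓), N3 = 19 + 2·13 = 45
check: N3/(N1+N3) with N1 = 19, N3 = 45 gives 45/64; |achieved − target| = 0 ≤ 9/1280 ✓

N1=19 N2=13 achieved=45/64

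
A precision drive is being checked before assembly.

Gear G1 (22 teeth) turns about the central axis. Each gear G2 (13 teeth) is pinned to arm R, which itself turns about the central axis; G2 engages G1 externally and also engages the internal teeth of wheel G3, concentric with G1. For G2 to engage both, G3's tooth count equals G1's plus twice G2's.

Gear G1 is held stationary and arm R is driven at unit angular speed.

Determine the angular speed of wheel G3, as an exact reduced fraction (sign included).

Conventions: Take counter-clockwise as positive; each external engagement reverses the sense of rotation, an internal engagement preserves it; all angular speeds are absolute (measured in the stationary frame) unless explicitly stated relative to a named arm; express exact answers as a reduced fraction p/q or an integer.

class = planetary set [G3 = 22+2·13 = 48; Willis about the carrier]
ring teeth: 22 + 2·13 = 48
22(ω_sun−ω_arm) = −48(ω_ring−ω_arm),  ω_sun = 0, ω_arm = 1
ω_ring = 1 − (22/48)(0−1) = 35/24
exact speed ratio = 35/24

35/24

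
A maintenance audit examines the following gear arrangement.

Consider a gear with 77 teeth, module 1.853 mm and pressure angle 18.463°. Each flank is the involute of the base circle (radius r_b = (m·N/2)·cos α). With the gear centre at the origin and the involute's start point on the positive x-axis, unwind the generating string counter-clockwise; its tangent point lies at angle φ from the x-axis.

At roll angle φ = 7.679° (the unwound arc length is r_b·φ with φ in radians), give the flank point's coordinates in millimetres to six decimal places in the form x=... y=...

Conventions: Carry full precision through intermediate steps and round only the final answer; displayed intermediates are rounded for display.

single-mesh involute tooth geometry (77T wheel at module 1.853)
pitch radius r_p = m·N/2 = 1.853·77/2 = 71.340500
base radius r_b = r_p·cos α = 71.340500·cos 18.463° = 67.668488
roll angle φ = 7.679° = 0.13402383 rad
x = r_b·(cos φ + φ·sin φ) = 68.273505
y = r_b·(sin φ − φ·cos φ) = 0.054204

x=68.273505 y=0.054204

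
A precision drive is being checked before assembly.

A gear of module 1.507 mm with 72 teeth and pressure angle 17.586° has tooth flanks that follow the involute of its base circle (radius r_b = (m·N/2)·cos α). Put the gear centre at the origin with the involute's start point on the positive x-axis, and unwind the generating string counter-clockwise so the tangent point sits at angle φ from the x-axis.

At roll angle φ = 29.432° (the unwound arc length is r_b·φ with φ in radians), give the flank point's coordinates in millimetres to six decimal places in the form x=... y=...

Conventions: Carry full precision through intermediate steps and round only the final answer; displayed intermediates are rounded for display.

single-mesh involute tooth geometry (72T wheel at module 1.507)
pitch radius r_p = m·N/2 = 1.507·72/2 = 54.252000
base radius r_b = r_p·cos α = 54.252000·cos 17.586° = 51.716507
roll angle φ = 29.432° = 0.51368531 rad
x = r_b·(cos φ + φ·sin φ) = 58.096227
y = r_b·(sin φ − φ·cos φ) = 2.275600

x=58.096227 y=2.275600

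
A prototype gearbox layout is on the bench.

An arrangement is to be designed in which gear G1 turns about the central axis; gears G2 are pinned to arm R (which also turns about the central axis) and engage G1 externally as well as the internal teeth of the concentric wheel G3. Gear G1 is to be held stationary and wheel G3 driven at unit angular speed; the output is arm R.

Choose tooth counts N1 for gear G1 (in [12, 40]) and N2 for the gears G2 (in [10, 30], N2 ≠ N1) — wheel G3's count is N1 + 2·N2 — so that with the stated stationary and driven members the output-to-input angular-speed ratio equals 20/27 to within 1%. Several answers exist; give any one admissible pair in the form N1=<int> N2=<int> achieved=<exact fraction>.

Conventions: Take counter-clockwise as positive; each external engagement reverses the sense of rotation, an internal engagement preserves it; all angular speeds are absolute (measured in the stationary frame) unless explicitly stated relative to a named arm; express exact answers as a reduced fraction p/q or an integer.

N1=14 N2=13 achieved=20/27

class = planetary set [ratio 20/27 wanted; Willis about the carrier]
Willis with ω_sun = 0: ω_arm/ω_ring = N3/(N1+N3); set equal to 20/27  ⇒  N3/N1 = (20/27)/(1 − 20/27) = 20/7
N3 = N1 + 2·N2  ⇒  N2/N1 = (N3/N1 − 1)/2 = (20/7 − 1)/2 = 13/14
smallest multiple with N1 ≥ 12 and N2 ≥ 10: k = 1  ⇒  N1 = 1·14 = 14, N2 = 1·13 = 13 (N1 ≤ 40, N2 ≤ 30, N2 ≠ N1 ✓), N3 = 14 + 2·13 = 40
check: N3/(N1+N3) with N1 = 14, N3 = 40 gives 20/27; |achieved − target| = 0 ≤ 1/135 ✓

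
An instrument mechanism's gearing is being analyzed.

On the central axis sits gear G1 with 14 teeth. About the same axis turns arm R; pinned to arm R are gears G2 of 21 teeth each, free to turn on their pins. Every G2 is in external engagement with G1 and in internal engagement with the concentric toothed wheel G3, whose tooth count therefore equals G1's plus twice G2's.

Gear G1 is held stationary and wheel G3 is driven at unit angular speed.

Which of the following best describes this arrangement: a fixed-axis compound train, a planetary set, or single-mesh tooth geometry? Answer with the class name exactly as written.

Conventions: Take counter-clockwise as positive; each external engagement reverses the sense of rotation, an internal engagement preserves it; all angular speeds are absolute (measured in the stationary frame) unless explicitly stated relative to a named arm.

recognized (axles ride arm R): planetary set, 14/21/56 teeth
classification: planetary set

planetary set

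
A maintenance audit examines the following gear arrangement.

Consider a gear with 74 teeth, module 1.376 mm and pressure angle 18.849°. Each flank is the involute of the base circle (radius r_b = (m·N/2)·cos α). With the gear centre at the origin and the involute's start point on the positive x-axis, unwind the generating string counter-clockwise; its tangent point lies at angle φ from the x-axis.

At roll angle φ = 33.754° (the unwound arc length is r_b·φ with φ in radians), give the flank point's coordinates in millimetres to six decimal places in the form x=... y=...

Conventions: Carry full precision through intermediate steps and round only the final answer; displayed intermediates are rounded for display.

class = single-mesh tooth geometry [base-circle involute, m = 1.376, 74T]
pitch radius r_p = m·N/2 = 1.376·74/2 = 50.912000
base radius r_b = r_p·cos α = 50.912000·cos 18.849° = 48.181758
roll angle φ = 33.754° = 0.58911844 rad
x = r_b·(cos φ + φ·sin φ) = 55.831175
y = r_b·(sin φ − φ·cos φ) = 3.171181

x=55.831175 y=3.171181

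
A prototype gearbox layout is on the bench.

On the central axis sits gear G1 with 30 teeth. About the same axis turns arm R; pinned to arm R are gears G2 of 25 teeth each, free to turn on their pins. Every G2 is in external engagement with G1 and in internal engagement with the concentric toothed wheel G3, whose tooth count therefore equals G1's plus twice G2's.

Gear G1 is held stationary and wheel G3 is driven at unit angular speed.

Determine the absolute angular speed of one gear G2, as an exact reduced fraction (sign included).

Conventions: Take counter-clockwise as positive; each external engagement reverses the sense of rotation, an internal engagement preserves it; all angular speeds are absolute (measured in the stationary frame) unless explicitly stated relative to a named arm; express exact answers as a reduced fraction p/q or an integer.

recognized (axles ride arm R): planetary set, 30/25/80 teeth
ring teeth: 30 + 2·25 = 80
30(ω_sun−ω_arm) = −80(ω_ring−ω_arm),  ω_sun = 0, ω_ring = 1
30(0−ω_arm) = −80(1−ω_arm)  ⇒  110·ω_arm = 80  ⇒  ω_arm = 8/11
sun–planet mesh: 30·(0−8/11) = −25·(ω_p−ω_arm)  ⇒  ω_p−ω_arm = 48/55
ω_p = 8/11 + 48/55 = 8/5
exact speed ratio = 8/5

8/5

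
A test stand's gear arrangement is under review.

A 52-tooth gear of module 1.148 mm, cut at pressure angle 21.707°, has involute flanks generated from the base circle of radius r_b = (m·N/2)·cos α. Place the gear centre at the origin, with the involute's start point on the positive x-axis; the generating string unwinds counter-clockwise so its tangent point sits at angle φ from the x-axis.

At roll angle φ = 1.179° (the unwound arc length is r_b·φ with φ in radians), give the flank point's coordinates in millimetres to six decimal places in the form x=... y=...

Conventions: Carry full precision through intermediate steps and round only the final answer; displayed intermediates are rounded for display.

x=27.737271 y=0.000081

topology: single-mesh involute geometry — m = 1.148, N = 52
pitch radius r_p = m·N/2 = 1.148·52/2 = 29.848000
base radius r_b = r_p·cos α = 29.848000·cos 21.707° = 27.731400
roll angle φ = 1.179° = 0.02057743 rad
x = r_b·(cos φ + φ·sin φ) = 27.737271
y = r_b·(sin φ − φ·cos φ) = 0.000081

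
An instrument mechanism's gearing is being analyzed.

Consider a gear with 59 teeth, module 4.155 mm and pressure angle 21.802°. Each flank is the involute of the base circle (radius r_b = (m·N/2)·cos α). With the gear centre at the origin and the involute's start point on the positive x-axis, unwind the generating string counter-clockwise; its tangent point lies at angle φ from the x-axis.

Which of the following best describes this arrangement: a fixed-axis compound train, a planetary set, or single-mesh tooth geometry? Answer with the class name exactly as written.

single-mesh tooth geometry

topology: single-mesh involute geometry — m = 4.155, N = 59
classification: single-mesh tooth geometry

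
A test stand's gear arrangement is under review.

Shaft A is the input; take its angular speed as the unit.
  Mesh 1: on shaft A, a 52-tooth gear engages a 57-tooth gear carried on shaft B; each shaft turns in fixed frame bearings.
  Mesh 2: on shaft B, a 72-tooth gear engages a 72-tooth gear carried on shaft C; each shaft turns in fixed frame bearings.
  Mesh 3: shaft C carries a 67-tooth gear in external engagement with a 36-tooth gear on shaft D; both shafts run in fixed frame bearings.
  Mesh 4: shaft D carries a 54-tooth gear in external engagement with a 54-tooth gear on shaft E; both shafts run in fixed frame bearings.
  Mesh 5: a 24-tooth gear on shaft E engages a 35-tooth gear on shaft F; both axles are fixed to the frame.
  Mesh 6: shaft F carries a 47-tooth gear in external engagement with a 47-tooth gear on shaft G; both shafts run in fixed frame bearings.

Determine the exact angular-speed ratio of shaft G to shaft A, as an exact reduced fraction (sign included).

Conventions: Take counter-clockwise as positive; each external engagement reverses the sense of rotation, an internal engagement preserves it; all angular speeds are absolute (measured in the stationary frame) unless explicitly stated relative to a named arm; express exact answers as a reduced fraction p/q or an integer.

6968/5985

class = fixed-axis compound train [6 meshes; 6 ratios multiply, 6 sense flips]
mesh 1 [52T→57T]: running ratio 52/57, sense −
mesh 2 [72T→72T]: running ratio 52/57, sense +
mesh 3 [67T→36T]: running ratio 871/513, sense −
mesh 4 [54T→54T]: running ratio 871/513, sense +
mesh 5 [24T→35T]: running ratio 6968/5985, sense −
mesh 6 [47T→47T]: running ratio 6968/5985, sense +
ω_out/ω_in = 6968/5985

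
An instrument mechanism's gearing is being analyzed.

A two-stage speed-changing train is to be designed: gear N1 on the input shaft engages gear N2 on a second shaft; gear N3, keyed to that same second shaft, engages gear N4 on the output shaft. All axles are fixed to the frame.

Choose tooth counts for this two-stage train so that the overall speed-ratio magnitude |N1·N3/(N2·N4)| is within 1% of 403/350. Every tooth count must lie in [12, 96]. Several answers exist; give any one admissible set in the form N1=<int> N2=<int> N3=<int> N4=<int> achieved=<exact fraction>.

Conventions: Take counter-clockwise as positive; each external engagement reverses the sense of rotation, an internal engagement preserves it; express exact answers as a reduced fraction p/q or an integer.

2-stage fixed-axis compound train for ratio 403/350
target = 403/350 in lowest terms: an exact hit needs N1·N3 = k·403 and N2·N4 = k·350 for one integer k, every count in [12, 96]; additionally prefer no 1:1 stage (N1 ≠ N2, N3 ≠ N4)
k = 1: N1·N3 = 403 = 13·31, N2·N4 = 350 = 14·25
achieved = 13·31/(14·25) = 403/350; |achieved − target| = 0 ≤ 403/35000 ✓

N1=13 N2=14 N3=31 N4=25 achieved=403/350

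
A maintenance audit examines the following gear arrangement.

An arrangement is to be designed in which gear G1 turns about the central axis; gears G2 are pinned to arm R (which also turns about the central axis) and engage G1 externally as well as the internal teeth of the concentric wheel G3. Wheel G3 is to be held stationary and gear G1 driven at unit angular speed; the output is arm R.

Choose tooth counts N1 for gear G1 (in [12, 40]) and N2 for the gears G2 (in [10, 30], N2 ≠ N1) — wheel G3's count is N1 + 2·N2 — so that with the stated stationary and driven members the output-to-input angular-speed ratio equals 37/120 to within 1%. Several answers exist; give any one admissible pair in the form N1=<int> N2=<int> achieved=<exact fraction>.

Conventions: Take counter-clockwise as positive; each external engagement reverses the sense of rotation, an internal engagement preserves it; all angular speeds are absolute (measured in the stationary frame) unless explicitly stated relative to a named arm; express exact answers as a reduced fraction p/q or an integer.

N1=37 N2=23 achieved=37/120

design class (target 37/120): planetary set
Willis with ω_ring = 0: ω_arm/ω_sun = N1/(N1+N3); set equal to 37/120  ⇒  N3/N1 = 1/(37/120) − 1 = 83/37
N3 = N1 + 2·N2  ⇒  N2/N1 = (N3/N1 − 1)/2 = (83/37 − 1)/2 = 23/37
smallest multiple with N1 ≥ 12 and N2 ≥ 10: k = 1  ⇒  N1 = 1·37 = 37, N2 = 1·23 = 23 (N1 ≤ 40, N2 ≤ 30, N2 ≠ N1 ✓), N3 = 37 + 2·23 = 83
check: N1/(N1+N3) with N1 = 37, N3 = 83 gives 37/120; |achieved − target| = 0 ≤ 37/12000 ✓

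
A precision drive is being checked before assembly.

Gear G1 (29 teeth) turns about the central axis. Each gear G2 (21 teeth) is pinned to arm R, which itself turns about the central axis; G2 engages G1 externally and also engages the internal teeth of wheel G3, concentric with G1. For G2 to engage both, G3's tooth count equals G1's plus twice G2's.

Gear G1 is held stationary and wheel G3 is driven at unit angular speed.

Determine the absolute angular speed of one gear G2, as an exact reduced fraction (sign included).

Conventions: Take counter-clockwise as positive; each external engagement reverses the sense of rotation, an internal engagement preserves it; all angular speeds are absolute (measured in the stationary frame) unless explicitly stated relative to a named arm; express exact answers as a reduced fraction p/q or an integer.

recognized (axles ride arm R): planetary set, 29/21/71 teeth
ring teeth: 29 + 2·21 = 71
29(ω_sun−ω_arm) = −71(ω_ring−ω_arm),  ω_sun = 0, ω_ring = 1
29(0−ω_arm) = −71(1−ω_arm)  ⇒  100·ω_arm = 71  ⇒  ω_arm = 71/100
sun–planet mesh: 29·(0−71/100) = −21·(ω_p−ω_arm)  ⇒  ω_p−ω_arm = 2059/2100
ω_p = 71/100 + 2059/2100 = 71/42
exact speed ratio = 71/42

71/42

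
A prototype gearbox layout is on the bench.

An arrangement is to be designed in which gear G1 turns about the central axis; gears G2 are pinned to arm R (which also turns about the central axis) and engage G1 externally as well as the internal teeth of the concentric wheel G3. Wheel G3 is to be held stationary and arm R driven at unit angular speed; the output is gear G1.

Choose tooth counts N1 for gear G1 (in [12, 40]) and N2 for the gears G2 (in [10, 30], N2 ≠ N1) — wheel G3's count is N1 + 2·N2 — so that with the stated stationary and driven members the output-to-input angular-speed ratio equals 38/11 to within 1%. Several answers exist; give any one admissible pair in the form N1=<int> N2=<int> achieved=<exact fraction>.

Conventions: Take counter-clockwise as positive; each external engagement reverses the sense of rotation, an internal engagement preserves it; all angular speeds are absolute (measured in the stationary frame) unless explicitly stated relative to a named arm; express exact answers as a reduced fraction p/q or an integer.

topology: planetary set — design target 38/11, arm = carrier (Willis)
Willis with ω_ring = 0: ω_sun/ω_arm = (N1+N3)/N1; set equal to 38/11  ⇒  N3/N1 = 38/11 − 1 = 27/11
N3 = N1 + 2·N2  ⇒  N2/N1 = (N3/N1 − 1)/2 = (27/11 − 1)/2 = 8/11
smallest multiple with N1 ≥ 12 and N2 ≥ 10: k = 2  ⇒  N1 = 2·11 = 22, N2 = 2·8 = 16 (N1 ≤ 40, N2 ≤ 30, N2 ≠ N1 ✓), N3 = 22 + 2·16 = 54
check: (N1+N3)/N1 with N1 = 22, N3 = 54 gives 38/11; |achieved − target| = 0 ≤ 19/550 ✓

N1=22 N2=16 achieved=38/11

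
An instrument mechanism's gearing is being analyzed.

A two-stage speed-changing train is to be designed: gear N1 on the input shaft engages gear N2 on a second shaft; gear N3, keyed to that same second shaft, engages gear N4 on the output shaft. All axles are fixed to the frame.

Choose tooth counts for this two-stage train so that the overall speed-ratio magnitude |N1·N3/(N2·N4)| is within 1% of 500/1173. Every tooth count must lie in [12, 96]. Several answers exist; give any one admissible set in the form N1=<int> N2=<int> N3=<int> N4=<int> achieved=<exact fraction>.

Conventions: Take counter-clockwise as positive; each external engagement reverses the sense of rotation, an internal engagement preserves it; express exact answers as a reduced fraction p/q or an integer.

N1=20 N2=17 N3=25 N4=69 achieved=500/1173

design class (target 500/1173): fixed-axis compound train
target = 500/1173 in lowest terms: an exact hit needs N1·N3 = k·500 and N2·N4 = k·1173 for one integer k, every count in [12, 96]; additionally prefer no 1:1 stage (N1 ≠ N2, N3 ≠ N4)
k = 1: N1·N3 = 500 = 20·25, N2·N4 = 1173 = 17·69
achieved = 20·25/(17·69) = 500/1173; |achieved − target| = 0 ≤ 5/1173 ✓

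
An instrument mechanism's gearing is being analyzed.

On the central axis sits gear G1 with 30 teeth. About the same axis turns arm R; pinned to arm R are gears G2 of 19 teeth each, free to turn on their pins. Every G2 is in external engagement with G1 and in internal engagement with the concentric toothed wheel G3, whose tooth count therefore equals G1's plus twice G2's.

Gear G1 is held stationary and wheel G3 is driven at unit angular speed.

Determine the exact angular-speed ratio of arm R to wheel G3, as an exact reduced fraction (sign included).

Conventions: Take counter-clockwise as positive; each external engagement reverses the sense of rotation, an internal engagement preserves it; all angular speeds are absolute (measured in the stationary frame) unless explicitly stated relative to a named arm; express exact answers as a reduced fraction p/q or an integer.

class = planetary set [G3 = 30+2·19 = 68; Willis about the carrier]
ring teeth: 30 + 2·19 = 68
30(ω_sun−ω_arm) = −68(ω_ring−ω_arm),  ω_sun = 0, ω_ring = 1
30(0−ω_arm) = −68(1−ω_arm)  ⇒  98·ω_arm = 68  ⇒  ω_arm = 34/49
ω_out/ω_in = 34/49

34/49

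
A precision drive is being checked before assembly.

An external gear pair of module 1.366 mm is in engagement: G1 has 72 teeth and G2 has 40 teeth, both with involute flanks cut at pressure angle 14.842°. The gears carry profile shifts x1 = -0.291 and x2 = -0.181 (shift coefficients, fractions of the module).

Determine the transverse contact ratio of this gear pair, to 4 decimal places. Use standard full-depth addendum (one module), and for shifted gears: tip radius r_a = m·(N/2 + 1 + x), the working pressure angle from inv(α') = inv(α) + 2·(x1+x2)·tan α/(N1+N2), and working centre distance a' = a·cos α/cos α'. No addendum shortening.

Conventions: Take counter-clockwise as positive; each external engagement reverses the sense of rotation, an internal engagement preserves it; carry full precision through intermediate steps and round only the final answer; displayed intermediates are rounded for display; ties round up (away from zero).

recognized (one external pair, fixed centres): single-mesh tooth geometry, m = 1.366, N1 = 72, N2 = 40
base radii: r_b1 = 47.535286, r_b2 = 26.408492
tip radii: r_a1 = 50.144494, r_a2 = 28.438754
inv(α') = inv(14.842°) + 2·(-0.291-0.181)·tan α/(72+40) = 0.00372046  ⇒  α' = 12.71975°
a' = a·cos α / cos α' = 76.4960·cos 14.842°/cos 12.71975° = 75.804110
action lengths: √(r_a1²−r_b1²) = 15.964550, √(r_a2²−r_b2²) = 10.552453
base pitch p_b = π·m·cos α = 4.148236
CR = (15.964550 + 10.552453 − 75.804110·sin 12.71975°)/4.148236 = 2.368781
contact ratio ≈ 2.3688

2.3688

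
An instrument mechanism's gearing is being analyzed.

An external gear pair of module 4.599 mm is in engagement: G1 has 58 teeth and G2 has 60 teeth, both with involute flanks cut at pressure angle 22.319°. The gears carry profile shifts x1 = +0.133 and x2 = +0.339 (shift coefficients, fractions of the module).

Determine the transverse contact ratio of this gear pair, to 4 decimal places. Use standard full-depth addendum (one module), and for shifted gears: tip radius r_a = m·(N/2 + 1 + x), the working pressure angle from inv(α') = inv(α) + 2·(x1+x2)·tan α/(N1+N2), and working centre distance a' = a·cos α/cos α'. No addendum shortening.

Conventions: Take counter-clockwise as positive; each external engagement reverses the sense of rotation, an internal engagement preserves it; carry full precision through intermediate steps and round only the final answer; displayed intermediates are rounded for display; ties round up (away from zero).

1.6121

single-mesh involute tooth geometry (58T engaging 60T at module 4.599)
base radii: r_b1 = 123.379356, r_b2 = 127.633817
tip radii: r_a1 = 138.581667, r_a2 = 144.128061
inv(α') = inv(22.319°) + 2·(+0.133+0.339)·tan α/(58+60) = 0.02426144  ⇒  α' = 23.37851°
a' = a·cos α / cos α' = 271.3410·cos 22.319°/cos 23.37851° = 273.463572
action lengths: √(r_a1²−r_b1²) = 63.106362, √(r_a2²−r_b2²) = 66.951526
base pitch p_b = π·m·cos α = 13.365782
CR = (63.106362 + 66.951526 − 273.463572·sin 23.37851°)/13.365782 = 1.612067
contact ratio ≈ 1.6121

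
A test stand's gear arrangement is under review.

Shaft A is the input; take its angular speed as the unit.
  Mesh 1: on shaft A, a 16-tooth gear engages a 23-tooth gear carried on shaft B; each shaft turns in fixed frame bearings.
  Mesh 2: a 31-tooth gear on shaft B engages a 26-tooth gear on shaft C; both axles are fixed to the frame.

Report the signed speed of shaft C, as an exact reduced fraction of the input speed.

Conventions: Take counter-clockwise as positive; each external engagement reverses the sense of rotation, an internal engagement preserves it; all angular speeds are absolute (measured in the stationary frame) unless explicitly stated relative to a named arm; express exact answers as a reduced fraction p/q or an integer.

248/299

2-mesh fixed-axis compound train (all bearings frame-fixed)
mesh 1 [16T→23T]: |ω|/ω_in = 1×16/23 = 16/23, sense flips to −
mesh 2 [31T→26T]: |ω|/ω_in = (16/23)×31/26 = 248/299, sense flips to +
signed output speed (× input speed) = 248/299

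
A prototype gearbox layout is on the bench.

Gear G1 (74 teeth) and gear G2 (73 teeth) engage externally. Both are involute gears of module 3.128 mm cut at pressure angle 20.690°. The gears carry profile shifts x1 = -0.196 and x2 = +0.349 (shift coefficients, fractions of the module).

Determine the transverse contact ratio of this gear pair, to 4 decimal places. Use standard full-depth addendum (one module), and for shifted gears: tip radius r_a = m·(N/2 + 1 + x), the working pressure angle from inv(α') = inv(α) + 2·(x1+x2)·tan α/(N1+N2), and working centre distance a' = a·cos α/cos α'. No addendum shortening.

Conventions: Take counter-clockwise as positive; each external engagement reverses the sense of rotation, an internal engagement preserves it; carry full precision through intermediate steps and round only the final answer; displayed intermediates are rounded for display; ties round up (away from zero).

recognized (one external pair, fixed centres): single-mesh tooth geometry, m = 3.128, N1 = 74, N2 = 73
base radii: r_b1 = 108.271689, r_b2 = 106.808558
tip radii: r_a1 = 118.250912, r_a2 = 118.391672
inv(α') = inv(20.690°) + 2·(-0.196+0.349)·tan α/(74+73) = 0.01734662  ⇒  α' = 21.00067°
a' = a·cos α / cos α' = 229.9080·cos 20.690°/cos 21.00067° = 230.383165
action lengths: √(r_a1²−r_b1²) = 47.544922, √(r_a2²−r_b2²) = 51.073672
base pitch p_b = π·m·cos α = 9.193123
CR = (47.544922 + 51.073672 − 230.383165·sin 21.00067°)/9.193123 = 1.746320
contact ratio ≈ 1.7463

1.7463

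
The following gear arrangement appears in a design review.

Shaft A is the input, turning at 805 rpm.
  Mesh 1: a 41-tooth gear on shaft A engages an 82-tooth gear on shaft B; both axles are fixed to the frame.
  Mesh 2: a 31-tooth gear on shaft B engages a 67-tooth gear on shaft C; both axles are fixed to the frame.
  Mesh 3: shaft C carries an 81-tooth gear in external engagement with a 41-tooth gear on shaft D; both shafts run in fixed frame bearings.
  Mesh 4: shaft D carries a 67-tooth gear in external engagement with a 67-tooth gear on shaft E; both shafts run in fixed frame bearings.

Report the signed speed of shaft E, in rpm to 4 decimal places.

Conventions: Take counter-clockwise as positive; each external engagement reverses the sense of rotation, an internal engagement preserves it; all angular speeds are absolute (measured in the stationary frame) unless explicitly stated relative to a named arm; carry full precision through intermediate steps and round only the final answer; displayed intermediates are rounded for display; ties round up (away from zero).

+367.9205 rpm

class = fixed-axis compound train [4 meshes; 4 ratios multiply, 4 sense flips]
mesh 1 [41T→82T]: ω = 805.0000×41/82 = 402.5000 rpm, sense flips to −
mesh 2 [31T→67T]: ω = 402.5000×31/67 = 186.2313 rpm, sense flips to +
mesh 3 [81T→41T]: ω = 186.2313×81/41 = 367.9205 rpm, sense flips to −
mesh 4 [67T→67T]: ω = 367.9205×67/67 = 367.9205 rpm, sense flips to +
signed output speed = +367.9205 rpm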